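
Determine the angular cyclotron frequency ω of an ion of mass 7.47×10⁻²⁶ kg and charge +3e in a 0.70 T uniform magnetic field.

ω = |q|B/m.
ω = (4.806×10⁻¹⁹)(0.70)/7.47×10⁻²⁶ ≈ 4.5×10⁶ rad/s.

ω ≈ 4.5×10⁶ rad/s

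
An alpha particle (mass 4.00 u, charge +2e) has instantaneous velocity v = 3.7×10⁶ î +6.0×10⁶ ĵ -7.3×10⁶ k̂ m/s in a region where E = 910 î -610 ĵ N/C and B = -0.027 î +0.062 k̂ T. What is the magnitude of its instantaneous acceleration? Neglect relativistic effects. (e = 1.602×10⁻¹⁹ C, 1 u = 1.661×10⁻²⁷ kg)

v×B = (3.72×10⁵, -3.23×10⁴, 1.62×10⁵) N/C.
E + v×B = (3.73×10⁵, -3.29×10⁴, 1.62×10⁵) N/C.
F = q(E + v×B) = (3.204×10⁻¹⁹ C)·(3.73×10⁵, -3.29×10⁴, 1.62×10⁵) = (1.19×10⁻¹³, -1.05×10⁻¹⁴, 5.19×10⁻¹⁴) N.
|a| = |F|/m = 1.307×10⁻¹³/6.644×10⁻²⁷ ≈ 1.97×10¹³ m/s².

|a| ≈ 1.97×10¹³ m/s²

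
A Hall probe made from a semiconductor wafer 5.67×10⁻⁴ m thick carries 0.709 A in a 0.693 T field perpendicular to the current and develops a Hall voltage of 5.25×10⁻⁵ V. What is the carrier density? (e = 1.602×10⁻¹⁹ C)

n ≈ 1.03×10²⁶ m⁻³

From V_H = IB/(n e t), n = IB/(V_H e t).
n = (0.709)(0.693)/((5.25×10⁻⁵)(1.602×10⁻¹⁹)(5.67×10⁻⁴)) ≈ 1.03×10²⁶ m⁻³.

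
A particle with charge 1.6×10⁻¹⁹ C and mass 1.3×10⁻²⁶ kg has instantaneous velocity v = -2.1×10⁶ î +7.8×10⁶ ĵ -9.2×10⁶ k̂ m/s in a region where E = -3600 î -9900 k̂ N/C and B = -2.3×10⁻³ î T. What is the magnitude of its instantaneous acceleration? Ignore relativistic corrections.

|a| ≈ 2.82×10¹¹ m/s²

v×B = (0, 2.12×10⁴, 1.79×10⁴) N/C.
E + v×B = (-3600, 2.12×10⁴, 8040) N/C.
F = q(E + v×B) = (1.6×10⁻¹⁹ C)·(-3600, 2.12×10⁴, 8040) = (-5.76×10⁻¹⁶, 3.39×10⁻¹⁵, 1.29×10⁻¹⁵) N.
|a| = |F|/m = 3.667×10⁻¹⁵/1.3×10⁻²⁶ ≈ 2.82×10¹¹ m/s².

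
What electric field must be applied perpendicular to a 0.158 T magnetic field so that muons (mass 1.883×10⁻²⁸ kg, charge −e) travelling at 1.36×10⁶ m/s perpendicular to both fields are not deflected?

For straight-line motion qE = qvB, so E = vB.
E = 1.36×10⁶ × 0.158 = 2.15×10⁵ V/m.

E = 2.15×10⁵ V/m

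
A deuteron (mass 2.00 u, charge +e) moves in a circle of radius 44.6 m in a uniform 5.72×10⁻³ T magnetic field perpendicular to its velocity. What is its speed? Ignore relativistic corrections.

v ≈ 1.23×10⁷ m/s

From |q|vB = mv²/r, v = |q|Br/m.
v = (1.602×10⁻¹⁹)(5.72×10⁻³)(44.6)/3.322×10⁻²⁷ ≈ 1.23×10⁷ m/s.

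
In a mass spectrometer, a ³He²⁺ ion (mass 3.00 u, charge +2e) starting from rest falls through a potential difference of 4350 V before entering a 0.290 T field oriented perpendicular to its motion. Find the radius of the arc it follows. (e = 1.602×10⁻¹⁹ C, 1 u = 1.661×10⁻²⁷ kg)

r ≈ 0.0401 m

Acceleration: |q|V = ½mv² ⇒ v = √(2|q|V/m) = √(2·3.204×10⁻¹⁹·4350/4.983×10⁻²⁷) ≈ 7.479×10⁵ m/s.
In the field: r = mv/(|q|B) = (4.983×10⁻²⁷)(7.479×10⁵)/((3.204×10⁻¹⁹)(0.290)) ≈ 0.0401 m.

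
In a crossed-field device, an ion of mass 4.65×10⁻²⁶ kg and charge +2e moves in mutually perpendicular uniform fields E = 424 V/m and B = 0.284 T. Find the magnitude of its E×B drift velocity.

The steady drift has the magnetic force balancing the electric force, so v_d = E/B.
v_d = 424/0.284 = 1490 m/s.

v_d ≈ 1490 m/s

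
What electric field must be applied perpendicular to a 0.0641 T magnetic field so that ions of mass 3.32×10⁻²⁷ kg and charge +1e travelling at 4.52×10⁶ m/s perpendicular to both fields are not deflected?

For straight-line motion qE = qvB, so E = vB.
E = 4.52×10⁶ × 0.0641 = 2.90×10⁵ V/m.

E = 2.90×10⁵ V/m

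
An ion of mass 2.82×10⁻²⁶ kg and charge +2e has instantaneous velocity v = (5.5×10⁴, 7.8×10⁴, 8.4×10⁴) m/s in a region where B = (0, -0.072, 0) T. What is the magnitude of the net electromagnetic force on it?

v×B = (6050, 0, -3960) N/C.
F = q v×B = (3.204×10⁻¹⁹ C)·(6050, 0, -3960) = (1.94×10⁻¹⁵, 0, -1.27×10⁻¹⁵) N.
|F| = 2.32×10⁻¹⁵ N.

|F| ≈ 2.32×10⁻¹⁵ N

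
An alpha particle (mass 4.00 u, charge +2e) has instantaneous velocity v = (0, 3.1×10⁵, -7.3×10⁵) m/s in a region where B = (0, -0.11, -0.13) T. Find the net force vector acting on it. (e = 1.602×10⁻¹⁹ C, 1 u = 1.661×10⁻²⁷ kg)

F ≈ (-3.86×10⁻¹⁴, 0, 0) N

v×B = (-1.21×10⁵, 0, 0) N/C.
F = q v×B = (3.204×10⁻¹⁹ C)·(-1.21×10⁵, 0, 0) = (-3.86×10⁻¹⁴, 0, 0) N.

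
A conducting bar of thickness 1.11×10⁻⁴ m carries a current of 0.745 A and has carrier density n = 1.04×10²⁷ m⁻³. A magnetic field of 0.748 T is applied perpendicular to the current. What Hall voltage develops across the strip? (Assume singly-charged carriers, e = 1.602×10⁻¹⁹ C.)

V_H ≈ 3.01×10⁻⁵ V

V_H = IB/(n e t).
V_H = (0.745)(0.748)/((1.04×10²⁷)(1.602×10⁻¹⁹)(1.11×10⁻⁴)) ≈ 3.01×10⁻⁵ V.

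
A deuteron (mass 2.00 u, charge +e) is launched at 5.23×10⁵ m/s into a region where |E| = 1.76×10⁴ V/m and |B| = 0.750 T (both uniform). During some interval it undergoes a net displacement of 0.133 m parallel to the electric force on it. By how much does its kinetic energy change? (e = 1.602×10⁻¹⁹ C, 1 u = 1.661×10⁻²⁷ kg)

ΔKE ≈ 3.75×10⁻¹⁶ J

The magnetic force is always ⟂ v and does no work; only the electric force changes KE.
ΔKE = F_E · d = |q|E d = (1.602×10⁻¹⁹)(1.76×10⁴)(0.133) ≈ 3.75×10⁻¹⁶ J.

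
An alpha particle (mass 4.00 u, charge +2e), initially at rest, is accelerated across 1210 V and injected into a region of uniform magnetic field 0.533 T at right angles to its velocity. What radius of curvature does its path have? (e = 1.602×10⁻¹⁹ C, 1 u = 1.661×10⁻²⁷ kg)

Acceleration: |q|V = ½mv² ⇒ v = √(2|q|V/m) = √(2·3.204×10⁻¹⁹·1210/6.644×10⁻²⁷) ≈ 3.416×10⁵ m/s.
In the field: r = mv/(|q|B) = (6.644×10⁻²⁷)(3.416×10⁵)/((3.204×10⁻¹⁹)(0.533)) ≈ 0.0133 m.

r ≈ 0.0133 m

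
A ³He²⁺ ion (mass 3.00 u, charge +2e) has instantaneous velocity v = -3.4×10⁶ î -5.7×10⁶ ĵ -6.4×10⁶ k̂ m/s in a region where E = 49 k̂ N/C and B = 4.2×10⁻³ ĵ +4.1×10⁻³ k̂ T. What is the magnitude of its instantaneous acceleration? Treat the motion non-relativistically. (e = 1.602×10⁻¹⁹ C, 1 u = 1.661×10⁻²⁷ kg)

|a| ≈ 1.30×10¹² m/s²

v×B = (3510, 1.39×10⁴, -1.43×10⁴) N/C.
E + v×B = (3510, 1.39×10⁴, -1.42×10⁴) N/C.
F = q(E + v×B) = (3.204×10⁻¹⁹ C)·(3510, 1.39×10⁴, -1.42×10⁴) = (1.12×10⁻¹⁵, 4.47×10⁻¹⁵, -4.56×10⁻¹⁵) N.
|a| = |F|/m = 6.481×10⁻¹⁵/4.983×10⁻²⁷ ≈ 1.30×10¹² m/s².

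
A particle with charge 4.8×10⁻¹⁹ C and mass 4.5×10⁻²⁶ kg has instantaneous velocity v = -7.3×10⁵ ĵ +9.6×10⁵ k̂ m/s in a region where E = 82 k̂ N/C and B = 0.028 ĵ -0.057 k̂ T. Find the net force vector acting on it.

v×B = (1.47×10⁴, 0, 0) N/C.
E + v×B = (1.47×10⁴, 0, 82.0) N/C.
F = q(E + v×B) = (4.8×10⁻¹⁹ C)·(1.47×10⁴, 0, 82.0) = (7.07×10⁻¹⁵, 0, 3.94×10⁻¹⁷) N.

F ≈ (7.07×10⁻¹⁵, 0, 3.94×10⁻¹⁷) N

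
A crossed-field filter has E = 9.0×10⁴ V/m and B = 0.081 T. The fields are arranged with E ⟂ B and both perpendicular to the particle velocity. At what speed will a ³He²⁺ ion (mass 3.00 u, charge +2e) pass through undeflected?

v = 1.1×10⁶ m/s

Zero net Lorentz force requires |qE| = |q v×B|, i.e. E = vB.
v = E/B = 9.0×10⁴/0.081 = 1.1×10⁶ m/s.
The result is independent of the particle's charge and mass.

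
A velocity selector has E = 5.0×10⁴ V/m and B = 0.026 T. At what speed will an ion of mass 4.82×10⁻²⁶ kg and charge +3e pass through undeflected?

v = 1.9×10⁶ m/s

For undeflected motion the electric and magnetic forces balance: qE = qvB.
v = E/B = 5.0×10⁴/0.026 = 1.9×10⁶ m/s.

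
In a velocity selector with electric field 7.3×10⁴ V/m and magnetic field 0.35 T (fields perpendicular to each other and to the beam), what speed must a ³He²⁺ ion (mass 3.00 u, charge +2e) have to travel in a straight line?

For undeflected motion the electric and magnetic forces balance: qE = qvB.
v = E/B = 7.3×10⁴/0.35 = 2.1×10⁵ m/s.

v = 2.1×10⁵ m/s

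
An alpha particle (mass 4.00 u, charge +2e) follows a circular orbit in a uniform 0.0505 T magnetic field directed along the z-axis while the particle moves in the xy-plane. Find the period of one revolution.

T ≈ 2.58×10⁻⁶ s

The cyclotron period depends only on m, q, B: T = 2πm/(|q|B).
T = 2π(6.644×10⁻²⁷)/((3.204×10⁻¹⁹)(0.0505)) ≈ 2.58×10⁻⁶ s.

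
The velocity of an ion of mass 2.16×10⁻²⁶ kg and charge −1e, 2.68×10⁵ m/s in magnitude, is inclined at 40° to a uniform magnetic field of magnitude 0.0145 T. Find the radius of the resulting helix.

r ≈ 1.60 m

v⊥ = v sinθ = 2.68×10⁵·sin40° ≈ 1.723×10⁵ m/s.
r = m v⊥/(|q|B) = (2.16×10⁻²⁶)(1.723×10⁵)/((1.602×10⁻¹⁹)(0.0145)) ≈ 1.60 m.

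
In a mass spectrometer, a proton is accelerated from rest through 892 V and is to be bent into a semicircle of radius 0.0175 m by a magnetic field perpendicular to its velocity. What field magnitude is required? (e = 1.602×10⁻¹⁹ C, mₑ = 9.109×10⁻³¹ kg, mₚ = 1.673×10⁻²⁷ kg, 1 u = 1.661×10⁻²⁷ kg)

B ≈ 0.247 T

v = √(2|q|V/m) = √(2·1.602×10⁻¹⁹·892/1.673×10⁻²⁷) ≈ 4.133×10⁵ m/s.
B = mv/(|q|r) = (1.673×10⁻²⁷)(4.133×10⁵)/((1.602×10⁻¹⁹)(0.0175)) ≈ 0.247 T.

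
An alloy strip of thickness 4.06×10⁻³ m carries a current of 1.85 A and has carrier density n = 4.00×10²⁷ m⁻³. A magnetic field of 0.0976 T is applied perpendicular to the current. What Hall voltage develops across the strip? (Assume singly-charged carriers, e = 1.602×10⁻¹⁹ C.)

V_H ≈ 6.94×10⁻⁸ V

V_H = IB/(n e t).
V_H = (1.85)(0.0976)/((4.00×10²⁷)(1.602×10⁻¹⁹)(4.06×10⁻³)) ≈ 6.94×10⁻⁸ V.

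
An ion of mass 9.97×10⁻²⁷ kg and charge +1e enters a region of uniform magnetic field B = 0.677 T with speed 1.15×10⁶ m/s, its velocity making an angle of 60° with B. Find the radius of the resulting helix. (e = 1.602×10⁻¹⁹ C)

r ≈ 0.0916 m

v⊥ = v sinθ = 1.15×10⁶·sin60° ≈ 9.959×10⁵ m/s.
r = m v⊥/(|q|B) = (9.97×10⁻²⁷)(9.959×10⁵)/((1.602×10⁻¹⁹)(0.677)) ≈ 0.0916 m.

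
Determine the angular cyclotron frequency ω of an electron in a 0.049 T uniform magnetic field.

ω = |q|B/m.
ω = (1.602×10⁻¹⁹)(0.049)/9.109×10⁻³¹ ≈ 8.6×10⁹ rad/s.

ω ≈ 8.6×10⁹ rad/s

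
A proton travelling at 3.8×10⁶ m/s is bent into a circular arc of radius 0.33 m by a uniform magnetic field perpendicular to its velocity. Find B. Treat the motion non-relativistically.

From |q|vB = mv²/r, B = mv/(|q|r).
B = (1.673×10⁻²⁷)(3.8×10⁶)/((1.602×10⁻¹⁹)(0.33)) ≈ 0.12 T.

B ≈ 0.12 T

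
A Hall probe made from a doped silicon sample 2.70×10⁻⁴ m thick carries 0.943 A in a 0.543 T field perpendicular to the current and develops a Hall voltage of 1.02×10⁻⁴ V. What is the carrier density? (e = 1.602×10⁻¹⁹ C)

From V_H = IB/(n e t), n = IB/(V_H e t).
n = (0.943)(0.543)/((1.02×10⁻⁴)(1.602×10⁻¹⁹)(2.70×10⁻⁴)) ≈ 1.16×10²⁶ m⁻³.

n ≈ 1.16×10²⁶ m⁻³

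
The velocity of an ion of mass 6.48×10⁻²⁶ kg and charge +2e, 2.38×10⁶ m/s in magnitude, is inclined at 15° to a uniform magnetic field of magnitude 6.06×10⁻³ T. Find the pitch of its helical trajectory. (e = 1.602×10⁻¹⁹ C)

p ≈ 482 m

v∥ = v cosθ = 2.38×10⁶·cos15° ≈ 2.299×10⁶ m/s.
T = 2πm/(|q|B) = 2π(6.48×10⁻²⁶)/((3.204×10⁻¹⁹)(6.06×10⁻³)) ≈ 2.097×10⁻⁴ s.
pitch = v∥ T = (2.299×10⁶)(2.097×10⁻⁴) ≈ 482 m.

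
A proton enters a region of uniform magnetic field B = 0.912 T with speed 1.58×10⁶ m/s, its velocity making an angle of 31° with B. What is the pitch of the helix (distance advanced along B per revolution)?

p ≈ 0.0974 m

v∥ = v cosθ = 1.58×10⁶·cos31° ≈ 1.354×10⁶ m/s.
T = 2πm/(|q|B) = 2π(1.673×10⁻²⁷)/((1.602×10⁻¹⁹)(0.912)) ≈ 7.195×10⁻⁸ s.
pitch = v∥ T = (1.354×10⁶)(7.195×10⁻⁸) ≈ 0.0974 m.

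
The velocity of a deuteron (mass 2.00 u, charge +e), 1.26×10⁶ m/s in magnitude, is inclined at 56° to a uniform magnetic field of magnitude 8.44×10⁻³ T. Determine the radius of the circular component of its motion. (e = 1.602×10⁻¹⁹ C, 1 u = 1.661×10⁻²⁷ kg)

v⊥ = v sinθ = 1.26×10⁶·sin56° ≈ 1.045×10⁶ m/s.
r = m v⊥/(|q|B) = (3.322×10⁻²⁷)(1.045×10⁶)/((1.602×10⁻¹⁹)(8.44×10⁻³)) ≈ 2.57 m.

r ≈ 2.57 m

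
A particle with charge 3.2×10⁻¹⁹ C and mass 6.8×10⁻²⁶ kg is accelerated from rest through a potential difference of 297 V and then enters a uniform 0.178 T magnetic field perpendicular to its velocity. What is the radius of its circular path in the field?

r ≈ 0.0631 m

Acceleration: |q|V = ½mv² ⇒ v = √(2|q|V/m) = √(2·3.2×10⁻¹⁹·297/6.8×10⁻²⁶) ≈ 5.287×10⁴ m/s.
In the field: r = mv/(|q|B) = (6.8×10⁻²⁶)(5.287×10⁴)/((3.2×10⁻¹⁹)(0.178)) ≈ 0.0631 m.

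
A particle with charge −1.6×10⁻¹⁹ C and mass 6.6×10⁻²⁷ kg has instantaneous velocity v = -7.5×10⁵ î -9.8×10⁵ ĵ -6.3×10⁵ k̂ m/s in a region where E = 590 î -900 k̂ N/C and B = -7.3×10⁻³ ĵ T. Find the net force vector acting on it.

F ≈ (6.41×10⁻¹⁶, 0, -7.32×10⁻¹⁶) N

v×B = (-4600, 0, 5480) N/C.
E + v×B = (-4010, 0, 4580) N/C.
F = q(E + v×B) = (−1.6×10⁻¹⁹ C)·(-4010, 0, 4580) = (6.41×10⁻¹⁶, 0, -7.32×10⁻¹⁶) N.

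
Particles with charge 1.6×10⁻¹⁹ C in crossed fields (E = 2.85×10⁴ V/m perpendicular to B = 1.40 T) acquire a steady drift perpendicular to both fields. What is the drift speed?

The steady drift has the magnetic force balancing the electric force, so v_d = E/B.
v_d = 2.85×10⁴/1.40 = 2.04×10⁴ m/s.

v_d ≈ 2.04×10⁴ m/s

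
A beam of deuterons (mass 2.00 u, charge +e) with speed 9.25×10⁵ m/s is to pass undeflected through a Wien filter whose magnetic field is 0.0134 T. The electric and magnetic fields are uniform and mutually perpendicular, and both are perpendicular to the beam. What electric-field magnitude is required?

E = 1.24×10⁴ V/m

For straight-line motion qE = qvB, so E = vB.
E = 9.25×10⁵ × 0.0134 = 1.24×10⁴ V/m.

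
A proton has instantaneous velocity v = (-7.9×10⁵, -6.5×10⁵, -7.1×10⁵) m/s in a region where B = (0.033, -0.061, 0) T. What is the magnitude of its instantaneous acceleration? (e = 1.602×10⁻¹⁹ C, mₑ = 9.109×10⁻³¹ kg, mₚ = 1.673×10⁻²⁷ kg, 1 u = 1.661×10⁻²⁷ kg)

|a| ≈ 8.17×10¹² m/s²

v×B = (-4.33×10⁴, -2.34×10⁴, 6.96×10⁴) N/C.
F = q v×B = (1.602×10⁻¹⁹ C)·(-4.33×10⁴, -2.34×10⁴, 6.96×10⁴) = (-6.94×10⁻¹⁵, -3.75×10⁻¹⁵, 1.12×10⁻¹⁴) N.
|a| = |F|/m = 1.366×10⁻¹⁴/1.673×10⁻²⁷ ≈ 8.17×10¹² m/s².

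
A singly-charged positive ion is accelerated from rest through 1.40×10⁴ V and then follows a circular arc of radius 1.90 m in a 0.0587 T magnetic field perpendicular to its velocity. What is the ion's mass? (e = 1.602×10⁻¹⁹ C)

Combine |q|V = ½mv² and r = mv/(|q|B): eliminate v to get m = qB²r²/(2V).
m = (1.602×10⁻¹⁹)(0.0587)²(1.90)²/(2·1.40×10⁴) ≈ 7.12×10⁻²⁶ kg.

m ≈ 7.12×10⁻²⁶ kg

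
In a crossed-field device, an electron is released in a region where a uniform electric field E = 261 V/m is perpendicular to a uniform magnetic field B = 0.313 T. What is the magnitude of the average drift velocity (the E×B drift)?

v_d ≈ 834 m/s

The steady drift has the magnetic force balancing the electric force, so v_d = E/B.
v_d = 261/0.313 = 834 m/s.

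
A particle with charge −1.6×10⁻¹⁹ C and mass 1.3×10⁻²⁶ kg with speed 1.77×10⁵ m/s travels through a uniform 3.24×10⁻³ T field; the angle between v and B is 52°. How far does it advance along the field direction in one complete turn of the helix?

p ≈ 17.2 m

v∥ = v cosθ = 1.77×10⁵·cos52° ≈ 1.090×10⁵ m/s.
T = 2πm/(|q|B) = 2π(1.3×10⁻²⁶)/((1.6×10⁻¹⁹)(3.24×10⁻³)) ≈ 1.576×10⁻⁴ s.
pitch = v∥ T = (1.090×10⁵)(1.576×10⁻⁴) ≈ 17.2 m.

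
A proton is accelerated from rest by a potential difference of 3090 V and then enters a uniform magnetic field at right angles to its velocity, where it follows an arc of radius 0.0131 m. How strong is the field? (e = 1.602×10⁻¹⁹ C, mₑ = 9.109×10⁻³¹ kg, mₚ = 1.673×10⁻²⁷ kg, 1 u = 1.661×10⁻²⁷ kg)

B ≈ 0.613 T

v = √(2|q|V/m) = √(2·1.602×10⁻¹⁹·3090/1.673×10⁻²⁷) ≈ 7.693×10⁵ m/s.
B = mv/(|q|r) = (1.673×10⁻²⁷)(7.693×10⁵)/((1.602×10⁻¹⁹)(0.0131)) ≈ 0.613 T.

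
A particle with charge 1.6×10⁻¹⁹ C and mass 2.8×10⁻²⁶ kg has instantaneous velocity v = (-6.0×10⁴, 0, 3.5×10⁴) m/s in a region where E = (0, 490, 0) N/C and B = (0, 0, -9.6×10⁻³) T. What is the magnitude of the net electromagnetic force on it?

v×B = (0, -576, 0) N/C.
E + v×B = (0, -86.0, 0) N/C.
F = q(E + v×B) = (1.6×10⁻¹⁹ C)·(0, -86.0, 0) = (0, -1.38×10⁻¹⁷, 0) N.
|F| = 1.38×10⁻¹⁷ N.

|F| ≈ 1.38×10⁻¹⁷ N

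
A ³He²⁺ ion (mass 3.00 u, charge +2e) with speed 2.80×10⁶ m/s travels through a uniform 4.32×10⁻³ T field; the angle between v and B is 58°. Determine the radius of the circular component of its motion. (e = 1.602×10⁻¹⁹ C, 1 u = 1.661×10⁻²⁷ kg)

r ≈ 8.55 m

v⊥ = v sinθ = 2.80×10⁶·sin58° ≈ 2.375×10⁶ m/s.
r = m v⊥/(|q|B) = (4.983×10⁻²⁷)(2.375×10⁶)/((3.204×10⁻¹⁹)(4.32×10⁻³)) ≈ 8.55 m.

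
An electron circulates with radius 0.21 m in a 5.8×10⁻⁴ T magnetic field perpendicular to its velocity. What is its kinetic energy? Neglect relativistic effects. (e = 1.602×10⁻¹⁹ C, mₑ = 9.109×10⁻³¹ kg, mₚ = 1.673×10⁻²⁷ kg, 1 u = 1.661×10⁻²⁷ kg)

v = |q|Br/m, then KE = ½mv² = (qBr)²/(2m).
v = (1.602×10⁻¹⁹)(5.8×10⁻⁴)(0.21)/9.109×10⁻³¹ ≈ 2.142×10⁷ m/s.
KE = ½(9.109×10⁻³¹)(2.142×10⁷)² ≈ 2.1×10⁻¹⁶ J = 1300 eV.

KE ≈ 1300 eV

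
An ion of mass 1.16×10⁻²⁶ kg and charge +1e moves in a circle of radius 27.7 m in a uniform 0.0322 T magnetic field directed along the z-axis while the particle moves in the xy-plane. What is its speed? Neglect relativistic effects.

From |q|vB = mv²/r, v = |q|Br/m.
v = (1.602×10⁻¹⁹)(0.0322)(27.7)/1.16×10⁻²⁶ ≈ 1.23×10⁷ m/s.

v ≈ 1.23×10⁷ m/s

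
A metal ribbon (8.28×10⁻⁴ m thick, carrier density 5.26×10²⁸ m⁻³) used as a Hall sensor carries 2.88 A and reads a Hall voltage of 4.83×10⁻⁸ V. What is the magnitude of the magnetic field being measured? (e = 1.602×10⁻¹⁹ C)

B ≈ 0.117 T

From V_H = IB/(n e t), B = V_H n e t / I.
B = (4.83×10⁻⁸)(5.26×10²⁸)(1.602×10⁻¹⁹)(8.28×10⁻⁴)/2.88 ≈ 0.117 T.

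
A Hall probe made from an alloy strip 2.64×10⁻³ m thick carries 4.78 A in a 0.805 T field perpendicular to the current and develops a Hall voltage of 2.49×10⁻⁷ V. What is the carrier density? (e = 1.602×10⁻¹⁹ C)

n ≈ 3.65×10²⁸ m⁻³

From V_H = IB/(n e t), n = IB/(V_H e t).
n = (4.78)(0.805)/((2.49×10⁻⁷)(1.602×10⁻¹⁹)(2.64×10⁻³)) ≈ 3.65×10²⁸ m⁻³.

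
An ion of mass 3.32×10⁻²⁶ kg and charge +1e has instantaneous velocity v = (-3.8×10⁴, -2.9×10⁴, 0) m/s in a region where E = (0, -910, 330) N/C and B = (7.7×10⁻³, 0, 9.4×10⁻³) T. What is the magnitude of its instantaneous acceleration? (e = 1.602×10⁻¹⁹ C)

v×B = (-273, 357, 223) N/C.
E + v×B = (-273, -553, 553) N/C.
F = q(E + v×B) = (1.602×10⁻¹⁹ C)·(-273, -553, 553) = (-4.37×10⁻¹⁷, -8.86×10⁻¹⁷, 8.86×10⁻¹⁷) N.
|a| = |F|/m = 1.327×10⁻¹⁶/3.32×10⁻²⁶ ≈ 4.00×10⁹ m/s².

|a| ≈ 4.00×10⁹ m/s²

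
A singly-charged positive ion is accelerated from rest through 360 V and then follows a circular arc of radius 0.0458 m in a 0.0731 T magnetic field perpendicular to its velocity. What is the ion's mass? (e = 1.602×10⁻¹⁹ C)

Combine |q|V = ½mv² and r = mv/(|q|B): eliminate v to get m = qB²r²/(2V).
m = (1.602×10⁻¹⁹)(0.0731)²(0.0458)²/(2·360) ≈ 2.49×10⁻²⁷ kg.

m ≈ 2.49×10⁻²⁷ kg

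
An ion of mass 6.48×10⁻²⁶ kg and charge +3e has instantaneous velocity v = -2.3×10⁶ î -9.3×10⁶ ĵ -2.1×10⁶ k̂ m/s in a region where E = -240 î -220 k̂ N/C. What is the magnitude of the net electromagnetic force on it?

Only an electric field acts, so F = qE = (4.806×10⁻¹⁹ C)·(-240, 0, -220) = (-1.15×10⁻¹⁶, 0, -1.06×10⁻¹⁶) N.
|F| = 1.56×10⁻¹⁶ N.

|F| ≈ 1.56×10⁻¹⁶ N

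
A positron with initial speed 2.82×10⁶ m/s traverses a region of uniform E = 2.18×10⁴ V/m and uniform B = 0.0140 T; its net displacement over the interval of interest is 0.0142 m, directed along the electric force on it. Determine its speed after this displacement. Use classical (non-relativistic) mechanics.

v_f ≈ 1.08×10⁷ m/s

B does no work; ΔKE = |q|E d.
½mv_f² = ½mv₀² + |q|Ed = ½(9.109×10⁻³¹)(2.82×10⁶)² + (1.602×10⁻¹⁹)(2.18×10⁴)(0.0142) ≈ 3.622×10⁻¹⁸ J + 4.959×10⁻¹⁷ J ≈ 5.321×10⁻¹⁷ J.
v_f = √(2·5.321×10⁻¹⁷/9.109×10⁻³¹) ≈ 1.08×10⁷ m/s.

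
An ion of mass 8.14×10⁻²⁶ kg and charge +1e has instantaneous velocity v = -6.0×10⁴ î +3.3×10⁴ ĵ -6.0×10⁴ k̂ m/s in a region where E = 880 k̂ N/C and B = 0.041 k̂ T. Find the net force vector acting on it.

F ≈ (2.17×10⁻¹⁶, 3.94×10⁻¹⁶, 1.41×10⁻¹⁶) N

v×B = (1350, 2460, 0) N/C.
E + v×B = (1350, 2460, 880) N/C.
F = q(E + v×B) = (1.602×10⁻¹⁹ C)·(1350, 2460, 880) = (2.17×10⁻¹⁶, 3.94×10⁻¹⁶, 1.41×10⁻¹⁶) N.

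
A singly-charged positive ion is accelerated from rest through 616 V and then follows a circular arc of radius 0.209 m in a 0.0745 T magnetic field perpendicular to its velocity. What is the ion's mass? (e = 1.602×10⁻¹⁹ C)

Combine |q|V = ½mv² and r = mv/(|q|B): eliminate v to get m = qB²r²/(2V).
m = (1.602×10⁻¹⁹)(0.0745)²(0.209)²/(2·616) ≈ 3.15×10⁻²⁶ kg.

m ≈ 3.15×10⁻²⁶ kg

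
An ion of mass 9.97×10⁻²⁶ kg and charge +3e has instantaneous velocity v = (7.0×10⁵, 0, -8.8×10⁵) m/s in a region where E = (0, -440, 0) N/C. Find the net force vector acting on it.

F ≈ (0, -2.11×10⁻¹⁶, 0) N

Only an electric field acts, so F = qE = (4.806×10⁻¹⁹ C)·(0, -440, 0) = (0, -2.11×10⁻¹⁶, 0) N.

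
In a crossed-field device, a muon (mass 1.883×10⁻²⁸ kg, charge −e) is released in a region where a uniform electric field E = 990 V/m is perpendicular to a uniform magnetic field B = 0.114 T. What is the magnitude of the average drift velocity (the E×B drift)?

The steady drift has the magnetic force balancing the electric force, so v_d = E/B.
v_d = 990/0.114 = 8680 m/s.

v_d ≈ 8680 m/s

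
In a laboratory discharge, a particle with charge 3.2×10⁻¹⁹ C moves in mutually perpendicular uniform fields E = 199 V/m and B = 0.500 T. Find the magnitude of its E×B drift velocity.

The steady drift has the magnetic force balancing the electric force, so v_d = E/B.
v_d = 199/0.500 = 398 m/s.

v_d ≈ 398 m/s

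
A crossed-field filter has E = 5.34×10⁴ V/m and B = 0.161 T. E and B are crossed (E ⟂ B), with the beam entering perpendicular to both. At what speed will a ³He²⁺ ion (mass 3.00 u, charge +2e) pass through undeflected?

For undeflected motion the electric and magnetic forces balance: qE = qvB.
v = E/B = 5.34×10⁴/0.161 = 3.32×10⁵ m/s.

v = 3.32×10⁵ m/s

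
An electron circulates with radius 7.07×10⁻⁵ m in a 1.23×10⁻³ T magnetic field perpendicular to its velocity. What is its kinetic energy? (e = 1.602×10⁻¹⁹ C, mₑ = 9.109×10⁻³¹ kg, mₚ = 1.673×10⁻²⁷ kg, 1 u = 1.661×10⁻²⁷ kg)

v = |q|Br/m, then KE = ½mv² = (qBr)²/(2m).
v = (1.602×10⁻¹⁹)(1.23×10⁻³)(7.07×10⁻⁵)/9.109×10⁻³¹ ≈ 1.529×10⁴ m/s.
KE = ½(9.109×10⁻³¹)(1.529×10⁴)² ≈ 1.07×10⁻²² J = 6.65×10⁻⁴ eV.

KE ≈ 6.65×10⁻⁴ eV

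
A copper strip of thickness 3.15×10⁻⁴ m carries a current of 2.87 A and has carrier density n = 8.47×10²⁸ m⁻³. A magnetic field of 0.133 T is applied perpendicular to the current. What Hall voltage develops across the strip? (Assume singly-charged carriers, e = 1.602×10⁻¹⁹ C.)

V_H = IB/(n e t).
V_H = (2.87)(0.133)/((8.47×10²⁸)(1.602×10⁻¹⁹)(3.15×10⁻⁴)) ≈ 8.93×10⁻⁸ V.

V_H ≈ 8.93×10⁻⁸ V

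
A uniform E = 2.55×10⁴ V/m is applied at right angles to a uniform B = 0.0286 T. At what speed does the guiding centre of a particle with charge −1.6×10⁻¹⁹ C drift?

v_d ≈ 8.92×10⁵ m/s

In crossed fields the guiding centre drifts at v_d = |E×B|/B² = E/B, independent of charge and mass.
v_d = 2.55×10⁴/0.0286 = 8.92×10⁵ m/s.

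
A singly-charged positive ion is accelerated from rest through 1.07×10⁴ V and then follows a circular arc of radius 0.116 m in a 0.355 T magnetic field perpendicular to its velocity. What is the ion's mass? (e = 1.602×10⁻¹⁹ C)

m ≈ 1.27×10⁻²⁶ kg

Combine |q|V = ½mv² and r = mv/(|q|B): eliminate v to get m = qB²r²/(2V).
m = (1.602×10⁻¹⁹)(0.355)²(0.116)²/(2·1.07×10⁴) ≈ 1.27×10⁻²⁶ kg.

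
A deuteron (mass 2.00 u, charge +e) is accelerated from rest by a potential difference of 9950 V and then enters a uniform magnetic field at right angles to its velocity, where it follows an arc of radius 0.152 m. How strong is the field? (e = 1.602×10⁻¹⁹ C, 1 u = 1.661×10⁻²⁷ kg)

v = √(2|q|V/m) = √(2·1.602×10⁻¹⁹·9950/3.322×10⁻²⁷) ≈ 9.796×10⁵ m/s.
B = mv/(|q|r) = (3.322×10⁻²⁷)(9.796×10⁵)/((1.602×10⁻¹⁹)(0.152)) ≈ 0.134 T.

B ≈ 0.134 T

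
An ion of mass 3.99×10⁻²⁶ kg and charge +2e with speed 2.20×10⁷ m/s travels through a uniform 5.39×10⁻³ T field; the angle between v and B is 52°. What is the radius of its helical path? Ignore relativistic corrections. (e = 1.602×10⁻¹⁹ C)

r ≈ 401 m

v⊥ = v sinθ = 2.20×10⁷·sin52° ≈ 1.734×10⁷ m/s.
r = m v⊥/(|q|B) = (3.99×10⁻²⁶)(1.734×10⁷)/((3.204×10⁻¹⁹)(5.39×10⁻³)) ≈ 401 m.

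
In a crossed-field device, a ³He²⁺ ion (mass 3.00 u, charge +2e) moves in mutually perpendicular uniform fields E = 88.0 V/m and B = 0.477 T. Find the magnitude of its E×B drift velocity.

The steady drift has the magnetic force balancing the electric force, so v_d = E/B.
v_d = 88.0/0.477 = 184 m/s.

v_d ≈ 184 m/s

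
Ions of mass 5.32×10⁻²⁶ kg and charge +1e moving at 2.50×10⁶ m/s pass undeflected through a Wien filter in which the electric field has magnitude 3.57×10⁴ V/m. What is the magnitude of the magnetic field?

B = 0.0143 T

Balance of forces in the selector: qE = qvB ⇒ B = E/v.
B = 3.57×10⁴/2.50×10⁶ = 0.0143 T.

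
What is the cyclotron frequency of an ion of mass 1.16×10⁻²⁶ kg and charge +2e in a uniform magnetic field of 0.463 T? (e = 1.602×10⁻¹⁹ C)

f ≈ 2.04×10⁶ Hz

f = |q|B/(2πm).
f = (3.204×10⁻¹⁹)(0.463)/(2π·1.16×10⁻²⁶) ≈ 2.04×10⁶ Hz.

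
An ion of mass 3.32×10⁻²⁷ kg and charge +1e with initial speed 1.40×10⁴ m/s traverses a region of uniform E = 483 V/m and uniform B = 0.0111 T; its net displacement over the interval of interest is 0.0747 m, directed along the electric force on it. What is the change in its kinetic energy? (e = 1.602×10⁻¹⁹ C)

ΔKE ≈ 5.78×10⁻¹⁸ J

The magnetic force is always ⟂ v and does no work; only the electric force changes KE.
ΔKE = F_E · d = |q|E d = (1.602×10⁻¹⁹)(483)(0.0747) ≈ 5.78×10⁻¹⁸ J.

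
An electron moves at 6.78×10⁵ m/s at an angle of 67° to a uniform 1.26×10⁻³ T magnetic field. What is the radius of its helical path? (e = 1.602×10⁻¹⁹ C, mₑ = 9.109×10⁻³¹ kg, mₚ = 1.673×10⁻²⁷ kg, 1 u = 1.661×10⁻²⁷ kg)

r ≈ 2.82×10⁻³ m

v⊥ = v sinθ = 6.78×10⁵·sin67° ≈ 6.241×10⁵ m/s.
r = m v⊥/(|q|B) = (9.109×10⁻³¹)(6.241×10⁵)/((1.602×10⁻¹⁹)(1.26×10⁻³)) ≈ 2.82×10⁻³ m.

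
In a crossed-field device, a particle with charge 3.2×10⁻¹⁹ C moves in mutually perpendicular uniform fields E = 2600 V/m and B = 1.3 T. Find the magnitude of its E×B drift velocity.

v_d ≈ 2000 m/s

In crossed fields the guiding centre drifts at v_d = |E×B|/B² = E/B, independent of charge and mass.
v_d = 2600/1.3 = 2000 m/s.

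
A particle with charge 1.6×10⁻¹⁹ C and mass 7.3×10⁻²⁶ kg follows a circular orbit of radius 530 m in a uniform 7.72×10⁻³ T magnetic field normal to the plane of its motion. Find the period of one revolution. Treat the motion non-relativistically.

The cyclotron period depends only on m, q, B: T = 2πm/(|q|B).
T = 2π(7.3×10⁻²⁶)/((1.6×10⁻¹⁹)(7.72×10⁻³)) ≈ 3.71×10⁻⁴ s.

T ≈ 3.71×10⁻⁴ s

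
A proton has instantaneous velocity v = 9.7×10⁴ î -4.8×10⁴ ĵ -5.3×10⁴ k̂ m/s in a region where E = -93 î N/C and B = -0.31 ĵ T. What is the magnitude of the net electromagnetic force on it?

|F| ≈ 5.50×10⁻¹⁵ N

v×B = (-1.64×10⁴, 0, -3.01×10⁴) N/C.
E + v×B = (-1.65×10⁴, 0, -3.01×10⁴) N/C.
F = q(E + v×B) = (1.602×10⁻¹⁹ C)·(-1.65×10⁴, 0, -3.01×10⁴) = (-2.65×10⁻¹⁵, 0, -4.82×10⁻¹⁵) N.
|F| = 5.50×10⁻¹⁵ N.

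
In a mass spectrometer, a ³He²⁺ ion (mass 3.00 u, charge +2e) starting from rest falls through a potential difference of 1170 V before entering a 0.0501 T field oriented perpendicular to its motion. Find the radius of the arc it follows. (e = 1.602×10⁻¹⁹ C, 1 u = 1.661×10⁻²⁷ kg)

r ≈ 0.120 m

Acceleration: |q|V = ½mv² ⇒ v = √(2|q|V/m) = √(2·3.204×10⁻¹⁹·1170/4.983×10⁻²⁷) ≈ 3.879×10⁵ m/s.
In the field: r = mv/(|q|B) = (4.983×10⁻²⁷)(3.879×10⁵)/((3.204×10⁻¹⁹)(0.0501)) ≈ 0.120 m.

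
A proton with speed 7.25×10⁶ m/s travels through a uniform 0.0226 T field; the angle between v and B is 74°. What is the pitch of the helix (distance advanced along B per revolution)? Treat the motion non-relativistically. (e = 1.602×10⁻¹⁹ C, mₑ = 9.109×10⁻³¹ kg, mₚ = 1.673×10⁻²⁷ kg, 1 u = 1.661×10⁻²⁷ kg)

v∥ = v cosθ = 7.25×10⁶·cos74° ≈ 1.998×10⁶ m/s.
T = 2πm/(|q|B) = 2π(1.673×10⁻²⁷)/((1.602×10⁻¹⁹)(0.0226)) ≈ 2.903×10⁻⁶ s.
pitch = v∥ T = (1.998×10⁶)(2.903×10⁻⁶) ≈ 5.80 m.

p ≈ 5.80 m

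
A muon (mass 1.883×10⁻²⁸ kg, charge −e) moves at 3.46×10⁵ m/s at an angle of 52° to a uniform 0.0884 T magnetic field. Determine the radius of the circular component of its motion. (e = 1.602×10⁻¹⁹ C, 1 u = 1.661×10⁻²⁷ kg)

r ≈ 3.63×10⁻³ m

v⊥ = v sinθ = 3.46×10⁵·sin52° ≈ 2.727×10⁵ m/s.
r = m v⊥/(|q|B) = (1.883×10⁻²⁸)(2.727×10⁵)/((1.602×10⁻¹⁹)(0.0884)) ≈ 3.63×10⁻³ m.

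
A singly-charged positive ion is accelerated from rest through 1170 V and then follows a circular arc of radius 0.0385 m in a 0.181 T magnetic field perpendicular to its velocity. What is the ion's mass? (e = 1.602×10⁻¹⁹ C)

m ≈ 3.32×10⁻²⁷ kg

Combine |q|V = ½mv² and r = mv/(|q|B): eliminate v to get m = qB²r²/(2V).
m = (1.602×10⁻¹⁹)(0.181)²(0.0385)²/(2·1170) ≈ 3.32×10⁻²⁷ kg.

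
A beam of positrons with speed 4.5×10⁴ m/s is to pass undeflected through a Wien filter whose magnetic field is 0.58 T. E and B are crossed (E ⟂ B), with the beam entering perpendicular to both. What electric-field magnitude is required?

For straight-line motion qE = qvB, so E = vB.
E = 4.5×10⁴ × 0.58 = 2.6×10⁴ V/m.

E = 2.6×10⁴ V/m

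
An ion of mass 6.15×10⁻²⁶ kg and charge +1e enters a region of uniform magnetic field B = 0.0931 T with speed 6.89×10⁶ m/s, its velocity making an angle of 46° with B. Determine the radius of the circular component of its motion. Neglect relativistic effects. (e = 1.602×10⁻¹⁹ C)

v⊥ = v sinθ = 6.89×10⁶·sin46° ≈ 4.956×10⁶ m/s.
r = m v⊥/(|q|B) = (6.15×10⁻²⁶)(4.956×10⁶)/((1.602×10⁻¹⁹)(0.0931)) ≈ 20.4 m.

r ≈ 20.4 m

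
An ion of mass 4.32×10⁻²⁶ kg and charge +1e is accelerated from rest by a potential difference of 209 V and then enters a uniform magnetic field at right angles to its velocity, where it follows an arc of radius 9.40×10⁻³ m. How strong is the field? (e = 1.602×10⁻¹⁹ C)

v = √(2|q|V/m) = √(2·1.602×10⁻¹⁹·209/4.32×10⁻²⁶) ≈ 3.937×10⁴ m/s.
B = mv/(|q|r) = (4.32×10⁻²⁶)(3.937×10⁴)/((1.602×10⁻¹⁹)(9.40×10⁻³)) ≈ 1.13 T.

B ≈ 1.13 T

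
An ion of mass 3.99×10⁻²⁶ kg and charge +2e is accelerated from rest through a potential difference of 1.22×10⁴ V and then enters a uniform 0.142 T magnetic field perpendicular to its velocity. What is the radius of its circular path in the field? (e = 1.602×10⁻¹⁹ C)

r ≈ 0.388 m

Acceleration: |q|V = ½mv² ⇒ v = √(2|q|V/m) = √(2·3.204×10⁻¹⁹·1.22×10⁴/3.99×10⁻²⁶) ≈ 4.426×10⁵ m/s.
In the field: r = mv/(|q|B) = (3.99×10⁻²⁶)(4.426×10⁵)/((3.204×10⁻¹⁹)(0.142)) ≈ 0.388 m.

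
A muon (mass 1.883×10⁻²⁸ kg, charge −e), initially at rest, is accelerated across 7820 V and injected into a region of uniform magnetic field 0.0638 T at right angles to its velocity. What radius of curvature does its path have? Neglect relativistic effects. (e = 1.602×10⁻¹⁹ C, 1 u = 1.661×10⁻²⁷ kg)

r ≈ 0.0672 m

Acceleration: |q|V = ½mv² ⇒ v = √(2|q|V/m) = √(2·1.602×10⁻¹⁹·7820/1.883×10⁻²⁸) ≈ 3.648×10⁶ m/s.
In the field: r = mv/(|q|B) = (1.883×10⁻²⁸)(3.648×10⁶)/((1.602×10⁻¹⁹)(0.0638)) ≈ 0.0672 m.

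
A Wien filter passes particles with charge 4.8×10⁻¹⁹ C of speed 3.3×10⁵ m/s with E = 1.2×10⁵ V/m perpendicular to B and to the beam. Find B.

Balance of forces in the selector: qE = qvB ⇒ B = E/v.
B = 1.2×10⁵/3.3×10⁵ = 0.36 T.

B = 0.36 T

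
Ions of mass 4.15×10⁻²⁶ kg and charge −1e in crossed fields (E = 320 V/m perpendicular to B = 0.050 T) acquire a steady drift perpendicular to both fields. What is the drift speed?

In crossed fields the guiding centre drifts at v_d = |E×B|/B² = E/B, independent of charge and mass.
v_d = 320/0.050 = 6400 m/s.

v_d ≈ 6400 m/s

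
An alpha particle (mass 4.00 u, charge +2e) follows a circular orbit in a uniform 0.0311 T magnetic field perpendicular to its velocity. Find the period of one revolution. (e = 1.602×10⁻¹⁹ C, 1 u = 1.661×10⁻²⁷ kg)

T ≈ 4.19×10⁻⁶ s

The cyclotron period depends only on m, q, B: T = 2πm/(|q|B).
T = 2π(6.644×10⁻²⁷)/((3.204×10⁻¹⁹)(0.0311)) ≈ 4.19×10⁻⁶ s.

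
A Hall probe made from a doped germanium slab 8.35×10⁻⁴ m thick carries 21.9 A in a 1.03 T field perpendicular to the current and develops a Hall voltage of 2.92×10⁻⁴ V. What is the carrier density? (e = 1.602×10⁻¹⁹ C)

From V_H = IB/(n e t), n = IB/(V_H e t).
n = (21.9)(1.03)/((2.92×10⁻⁴)(1.602×10⁻¹⁹)(8.35×10⁻⁴)) ≈ 5.77×10²⁶ m⁻³.

n ≈ 5.77×10²⁶ m⁻³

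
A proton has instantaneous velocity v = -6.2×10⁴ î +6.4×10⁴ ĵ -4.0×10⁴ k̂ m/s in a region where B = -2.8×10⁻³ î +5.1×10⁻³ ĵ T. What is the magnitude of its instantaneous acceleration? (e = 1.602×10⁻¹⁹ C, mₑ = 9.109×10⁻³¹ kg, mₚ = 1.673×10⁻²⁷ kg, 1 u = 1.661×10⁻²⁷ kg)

|a| ≈ 2.59×10¹⁰ m/s²

v×B = (204, 112, -137) N/C.
F = q v×B = (1.602×10⁻¹⁹ C)·(204, 112, -137) = (3.27×10⁻¹⁷, 1.79×10⁻¹⁷, -2.19×10⁻¹⁷) N.
|a| = |F|/m = 4.326×10⁻¹⁷/1.673×10⁻²⁷ ≈ 2.59×10¹⁰ m/s².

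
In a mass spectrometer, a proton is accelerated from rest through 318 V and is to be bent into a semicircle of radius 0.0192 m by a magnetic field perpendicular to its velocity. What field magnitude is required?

B ≈ 0.134 T

v = √(2|q|V/m) = √(2·1.602×10⁻¹⁹·318/1.673×10⁻²⁷) ≈ 2.468×10⁵ m/s.
B = mv/(|q|r) = (1.673×10⁻²⁷)(2.468×10⁵)/((1.602×10⁻¹⁹)(0.0192)) ≈ 0.134 T.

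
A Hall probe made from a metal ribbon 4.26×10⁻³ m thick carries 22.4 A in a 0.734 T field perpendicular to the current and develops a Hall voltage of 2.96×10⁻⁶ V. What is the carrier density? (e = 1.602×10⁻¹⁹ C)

From V_H = IB/(n e t), n = IB/(V_H e t).
n = (22.4)(0.734)/((2.96×10⁻⁶)(1.602×10⁻¹⁹)(4.26×10⁻³)) ≈ 8.14×10²⁷ m⁻³.

n ≈ 8.14×10²⁷ m⁻³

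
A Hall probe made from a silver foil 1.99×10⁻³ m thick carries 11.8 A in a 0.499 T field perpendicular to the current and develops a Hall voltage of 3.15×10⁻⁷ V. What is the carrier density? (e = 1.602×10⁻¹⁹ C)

n ≈ 5.86×10²⁸ m⁻³

From V_H = IB/(n e t), n = IB/(V_H e t).
n = (11.8)(0.499)/((3.15×10⁻⁷)(1.602×10⁻¹⁹)(1.99×10⁻³)) ≈ 5.86×10²⁸ m⁻³.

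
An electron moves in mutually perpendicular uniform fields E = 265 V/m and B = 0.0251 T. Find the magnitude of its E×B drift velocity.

v_d ≈ 1.06×10⁴ m/s

The E×B drift speed is v_d = E/B.
v_d = 265/0.0251 = 1.06×10⁴ m/s.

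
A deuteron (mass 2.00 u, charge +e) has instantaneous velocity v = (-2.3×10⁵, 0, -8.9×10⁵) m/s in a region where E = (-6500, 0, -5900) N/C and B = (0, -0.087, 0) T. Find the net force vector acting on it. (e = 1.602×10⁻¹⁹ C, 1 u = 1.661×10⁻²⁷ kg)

F ≈ (-1.34×10⁻¹⁴, 0, 2.26×10⁻¹⁵) N

v×B = (-7.74×10⁴, 0, 2.00×10⁴) N/C.
E + v×B = (-8.39×10⁴, 0, 1.41×10⁴) N/C.
F = q(E + v×B) = (1.602×10⁻¹⁹ C)·(-8.39×10⁴, 0, 1.41×10⁴) = (-1.34×10⁻¹⁴, 0, 2.26×10⁻¹⁵) N.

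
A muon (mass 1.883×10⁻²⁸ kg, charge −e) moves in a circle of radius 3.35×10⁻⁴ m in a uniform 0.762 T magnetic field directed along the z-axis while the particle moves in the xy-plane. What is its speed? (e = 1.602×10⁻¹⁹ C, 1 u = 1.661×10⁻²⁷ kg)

From |q|vB = mv²/r, v = |q|Br/m.
v = (1.602×10⁻¹⁹)(0.762)(3.35×10⁻⁴)/1.883×10⁻²⁸ ≈ 2.17×10⁵ m/s.

v ≈ 2.17×10⁵ m/s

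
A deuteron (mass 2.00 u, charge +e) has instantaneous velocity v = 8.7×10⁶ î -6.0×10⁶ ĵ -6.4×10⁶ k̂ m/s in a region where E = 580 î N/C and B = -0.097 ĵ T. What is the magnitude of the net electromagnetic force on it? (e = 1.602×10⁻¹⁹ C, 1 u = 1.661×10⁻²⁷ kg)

v×B = (-6.21×10⁵, 0, -8.44×10⁵) N/C.
E + v×B = (-6.20×10⁵, 0, -8.44×10⁵) N/C.
F = q(E + v×B) = (1.602×10⁻¹⁹ C)·(-6.20×10⁵, 0, -8.44×10⁵) = (-9.94×10⁻¹⁴, 0, -1.35×10⁻¹³) N.
|F| = 1.68×10⁻¹³ N.

|F| ≈ 1.68×10⁻¹³ N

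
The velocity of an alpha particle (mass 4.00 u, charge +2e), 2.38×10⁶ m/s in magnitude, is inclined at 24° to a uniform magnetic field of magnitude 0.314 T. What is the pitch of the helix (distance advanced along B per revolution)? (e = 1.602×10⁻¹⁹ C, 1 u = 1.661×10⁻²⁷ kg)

v∥ = v cosθ = 2.38×10⁶·cos24° ≈ 2.174×10⁶ m/s.
T = 2πm/(|q|B) = 2π(6.644×10⁻²⁷)/((3.204×10⁻¹⁹)(0.314)) ≈ 4.149×10⁻⁷ s.
pitch = v∥ T = (2.174×10⁶)(4.149×10⁻⁷) ≈ 0.902 m.

p ≈ 0.902 m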